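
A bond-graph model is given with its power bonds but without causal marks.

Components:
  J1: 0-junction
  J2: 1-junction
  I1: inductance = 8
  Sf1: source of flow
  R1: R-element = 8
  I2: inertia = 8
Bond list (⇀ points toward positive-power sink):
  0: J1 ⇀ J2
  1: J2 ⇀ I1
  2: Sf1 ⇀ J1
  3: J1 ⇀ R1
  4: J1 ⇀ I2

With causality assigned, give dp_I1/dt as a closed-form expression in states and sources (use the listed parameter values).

dp_I1/dt = 8*F_Sf1 - p_I1 - p_I2

b2 stroke→Sf1  (Sf1: flow source, stroke at near end)
b1 stroke→I1  (I1 integral (f out))
b0 stroke→J2  (J2 flow already set via bond 1)
b4 stroke→I2  (prefer integral on I2)
b3 stroke→J1  (J1 needs exactly one e-in)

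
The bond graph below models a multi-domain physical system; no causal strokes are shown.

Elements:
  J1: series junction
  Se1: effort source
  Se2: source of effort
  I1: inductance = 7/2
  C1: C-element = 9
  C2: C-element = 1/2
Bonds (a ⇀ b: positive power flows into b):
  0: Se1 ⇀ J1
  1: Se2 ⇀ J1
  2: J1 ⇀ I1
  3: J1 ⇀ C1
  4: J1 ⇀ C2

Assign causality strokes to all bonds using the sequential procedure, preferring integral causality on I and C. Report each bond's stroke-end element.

β0 stroke at J1  (Se1 (Se) sets effort on bond)
β1 stroke at J1  (Se2: effort source, stroke at far end)
β2 stroke at I1  (I1: I, integral causality)
β3 stroke at J1  (common-f at J1 fixed by 2)
β4 stroke at J1  (J1: bond 2 brought flow, rest push out)

bond 0 →J1
bond 1 →J1
bond 2 →I1
bond 3 →J1
bond 4 →J1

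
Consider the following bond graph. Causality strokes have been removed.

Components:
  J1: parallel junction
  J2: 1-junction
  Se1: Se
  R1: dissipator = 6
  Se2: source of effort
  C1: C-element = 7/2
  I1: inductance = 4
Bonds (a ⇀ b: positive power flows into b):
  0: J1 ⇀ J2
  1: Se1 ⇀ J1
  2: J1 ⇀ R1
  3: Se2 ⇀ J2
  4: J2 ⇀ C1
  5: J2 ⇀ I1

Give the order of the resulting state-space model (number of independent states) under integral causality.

β1 |J1  (source Se1 imposes e)
β3 |J2  (source Se2 imposes e)
β0 |J2  (0-jn J1 has e-setter on 1)
β2 |R1  (0-jn J1 has e-setter on 1)
β4 |J2  (C1: C, integral causality)
β5 |I1  (only one flow-in slot at J2)

2  (C1, I1 all integral)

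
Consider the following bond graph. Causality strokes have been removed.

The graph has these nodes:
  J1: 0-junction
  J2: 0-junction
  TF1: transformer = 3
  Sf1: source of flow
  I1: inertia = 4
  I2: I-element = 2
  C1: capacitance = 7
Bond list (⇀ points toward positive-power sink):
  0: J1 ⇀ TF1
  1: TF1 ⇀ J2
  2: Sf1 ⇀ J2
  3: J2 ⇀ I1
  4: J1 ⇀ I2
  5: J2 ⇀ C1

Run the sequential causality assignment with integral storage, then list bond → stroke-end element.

bond 2 stroke→Sf1  (source Sf1 imposes f)
bond 3 stroke→I1  (I1 outputs flow p/I1)
bond 4 stroke→I2  (I2 outputs flow p/I2)
bond 0 stroke→J1  (closing 0-jn rule on J1)
bond 1 stroke→TF1  (TF TF1: opposite of bond 0)
bond 5 stroke→J2  (J2 needs exactly one e-in)

bond 0 stroke→J1
bond 1 stroke→TF1
bond 2 stroke→Sf1
bond 3 stroke→I1
bond 4 stroke→I2
bond 5 stroke→J2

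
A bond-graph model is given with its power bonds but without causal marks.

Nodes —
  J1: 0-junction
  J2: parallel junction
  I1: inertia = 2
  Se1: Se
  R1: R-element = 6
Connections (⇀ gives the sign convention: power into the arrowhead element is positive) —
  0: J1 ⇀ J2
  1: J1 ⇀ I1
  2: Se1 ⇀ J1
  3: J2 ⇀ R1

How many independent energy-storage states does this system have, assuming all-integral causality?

b2 stroke at J1  (Se1 fixes effort; stroke away)
b0 stroke at J2  (J1 effort already set via bond 2)
b1 stroke at I1  (0-jn J1 has e-setter on 2)
b3 stroke at R1  (0-jn J2 has e-setter on 0)

1  (I1 all integral)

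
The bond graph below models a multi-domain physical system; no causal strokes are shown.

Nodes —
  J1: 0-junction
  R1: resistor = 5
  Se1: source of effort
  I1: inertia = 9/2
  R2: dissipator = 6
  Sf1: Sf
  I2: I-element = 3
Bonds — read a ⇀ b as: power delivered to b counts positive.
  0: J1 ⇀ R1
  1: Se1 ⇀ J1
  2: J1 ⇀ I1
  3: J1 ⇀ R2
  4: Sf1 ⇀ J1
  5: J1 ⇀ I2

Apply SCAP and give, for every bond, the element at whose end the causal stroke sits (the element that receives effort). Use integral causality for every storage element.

#0 stroke→R1
#1 stroke→J1
#2 stroke→I1
#3 stroke→R2
#4 stroke→Sf1
#5 stroke→I2

#1 stroke→J1  (Se1 (Se) sets effort on bond)
#4 stroke→Sf1  (source Sf1 imposes f)
#0 stroke→R1  (common-e at J1 fixed by 1)
#2 stroke→I1  (common-e at J1 fixed by 1)
#3 stroke→R2  (J1: bond 1 brought effort, rest push out)
#5 stroke→I2  (J1: bond 1 brought effort, rest push out)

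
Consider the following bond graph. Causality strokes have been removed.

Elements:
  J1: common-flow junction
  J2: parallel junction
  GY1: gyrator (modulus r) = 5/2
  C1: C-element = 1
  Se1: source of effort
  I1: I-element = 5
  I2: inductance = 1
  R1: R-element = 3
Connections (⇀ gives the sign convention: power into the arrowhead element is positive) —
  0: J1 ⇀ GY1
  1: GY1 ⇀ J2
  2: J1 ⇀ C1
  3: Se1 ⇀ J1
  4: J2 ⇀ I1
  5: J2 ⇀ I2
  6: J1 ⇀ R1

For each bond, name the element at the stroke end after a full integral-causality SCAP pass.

bond 0 stroke at J1
bond 1 stroke at J2
bond 2 stroke at J1
bond 3 stroke at J1
bond 4 stroke at I1
bond 5 stroke at I2
bond 6 stroke at R1

#3 stroke→J1  (Se1 fixes effort; stroke away)
#2 stroke→J1  (prefer integral on C1)
#4 stroke→I1  (I1 outputs flow p/I1)
#5 stroke→I2  (I2 outputs flow p/I2)
#1 stroke→J2  (J2: last free bond brings effort in)
#0 stroke→J1  (GY1: gyrator matches bond 1)
#6 stroke→R1  (only one flow-in slot at J1)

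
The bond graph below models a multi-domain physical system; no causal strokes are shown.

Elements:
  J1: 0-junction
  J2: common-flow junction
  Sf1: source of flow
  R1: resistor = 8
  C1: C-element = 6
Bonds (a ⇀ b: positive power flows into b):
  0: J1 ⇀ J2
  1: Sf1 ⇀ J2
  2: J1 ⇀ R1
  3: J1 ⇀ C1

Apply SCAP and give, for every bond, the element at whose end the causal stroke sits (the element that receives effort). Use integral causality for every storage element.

bond 0 stroke at J2
bond 1 stroke at Sf1
bond 2 stroke at R1
bond 3 stroke at J1

b1 →Sf1  (source Sf1 imposes f)
b0 →J2  (J2 flow already set via bond 1)
b3 →J1  (C1 integral (e out))
b2 →R1  (J1 effort already set via bond 3)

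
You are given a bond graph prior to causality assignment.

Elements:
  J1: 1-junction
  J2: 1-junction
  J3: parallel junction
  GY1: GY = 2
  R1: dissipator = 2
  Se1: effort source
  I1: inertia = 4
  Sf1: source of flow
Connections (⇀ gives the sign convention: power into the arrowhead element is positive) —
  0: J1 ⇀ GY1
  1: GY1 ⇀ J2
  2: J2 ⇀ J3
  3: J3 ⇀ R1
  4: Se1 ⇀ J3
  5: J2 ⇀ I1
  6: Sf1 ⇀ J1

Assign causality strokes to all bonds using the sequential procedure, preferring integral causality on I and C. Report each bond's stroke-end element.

bond 0 stroke→J1
bond 1 stroke→J2
bond 2 stroke→J2
bond 3 stroke→R1
bond 4 stroke→J3
bond 5 stroke→I1
bond 6 stroke→Sf1

b4 stroke→J3  (Se1: effort source, stroke at far end)
b6 stroke→Sf1  (Sf1: flow source, stroke at near end)
b0 stroke→J1  (common-f at J1 fixed by 6)
b2 stroke→J2  (J3 effort already set via bond 4)
b3 stroke→R1  (J3 effort already set via bond 4)
b1 stroke→J2  (GY1 both-in/both-out from 0)
b5 stroke→I1  (J2: last free bond brings flow in)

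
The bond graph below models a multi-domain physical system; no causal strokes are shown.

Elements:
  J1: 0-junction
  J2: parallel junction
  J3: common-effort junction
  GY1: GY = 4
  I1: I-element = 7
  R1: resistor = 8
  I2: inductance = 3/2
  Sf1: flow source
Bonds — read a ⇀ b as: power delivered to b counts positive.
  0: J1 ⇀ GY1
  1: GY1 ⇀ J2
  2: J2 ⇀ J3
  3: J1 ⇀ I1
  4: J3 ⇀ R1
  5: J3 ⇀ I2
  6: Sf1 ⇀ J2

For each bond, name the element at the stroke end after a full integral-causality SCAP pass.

β0 stroke at J1
β1 stroke at J2
β2 stroke at J3
β3 stroke at I1
β4 stroke at R1
β5 stroke at I2
β6 stroke at Sf1

β6 stroke at Sf1  (Sf1: flow source, stroke at near end)
β3 stroke at I1  (I1: I, integral causality)
β0 stroke at J1  (closing 0-jn rule on J1)
β1 stroke at J2  (GY1: gyrator matches bond 0)
β2 stroke at J3  (J2 effort already set via bond 1)
β4 stroke at R1  (common-e at J3 fixed by 2)
β5 stroke at I2  (J3 effort already set via bond 2)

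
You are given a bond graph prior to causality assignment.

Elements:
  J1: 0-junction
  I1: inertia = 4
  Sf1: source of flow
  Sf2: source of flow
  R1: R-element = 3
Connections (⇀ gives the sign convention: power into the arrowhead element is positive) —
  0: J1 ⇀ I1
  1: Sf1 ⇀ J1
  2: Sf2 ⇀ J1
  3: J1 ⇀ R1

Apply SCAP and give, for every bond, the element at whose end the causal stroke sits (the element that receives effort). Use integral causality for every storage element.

β1 stroke→Sf1  (source Sf1 imposes f)
β2 stroke→Sf2  (Sf2 (Sf) sets flow on bond)
β0 stroke→I1  (I1 outputs flow p/I1)
β3 stroke→J1  (closing 0-jn rule on J1)

#0 stroke at I1
#1 stroke at Sf1
#2 stroke at Sf2
#3 stroke at J1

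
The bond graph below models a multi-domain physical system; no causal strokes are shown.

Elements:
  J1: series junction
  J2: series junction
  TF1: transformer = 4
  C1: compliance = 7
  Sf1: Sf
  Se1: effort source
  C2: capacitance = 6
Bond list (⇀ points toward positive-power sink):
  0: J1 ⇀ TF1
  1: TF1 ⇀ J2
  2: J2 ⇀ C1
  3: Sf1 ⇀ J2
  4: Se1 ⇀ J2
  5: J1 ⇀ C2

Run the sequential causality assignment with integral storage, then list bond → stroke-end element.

bond 3 |Sf1  (Sf1 fixes flow; stroke at Sf1)
bond 4 |J2  (Se1 fixes effort; stroke away)
bond 1 |J2  (common-f at J2 fixed by 3)
bond 2 |J2  (J2: bond 3 brought flow, rest push out)
bond 0 |TF1  (through TF1, causality passes straight; one stroke at TF1)
bond 5 |J1  (J1 flow already set via bond 0)

#0 |TF1
#1 |J2
#2 |J2
#3 |Sf1
#4 |J2
#5 |J1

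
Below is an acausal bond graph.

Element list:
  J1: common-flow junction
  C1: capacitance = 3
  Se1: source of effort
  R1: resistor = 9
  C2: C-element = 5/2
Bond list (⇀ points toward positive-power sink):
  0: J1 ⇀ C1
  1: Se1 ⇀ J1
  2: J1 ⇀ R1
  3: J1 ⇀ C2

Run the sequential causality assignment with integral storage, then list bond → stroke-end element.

#0 |J1
#1 |J1
#2 |R1
#3 |J1

#1 →J1  (Se1: effort source, stroke at far end)
#0 →J1  (C1 integral (e out))
#3 →J1  (prefer integral on C2)
#2 →R1  (J1: last free bond brings flow in)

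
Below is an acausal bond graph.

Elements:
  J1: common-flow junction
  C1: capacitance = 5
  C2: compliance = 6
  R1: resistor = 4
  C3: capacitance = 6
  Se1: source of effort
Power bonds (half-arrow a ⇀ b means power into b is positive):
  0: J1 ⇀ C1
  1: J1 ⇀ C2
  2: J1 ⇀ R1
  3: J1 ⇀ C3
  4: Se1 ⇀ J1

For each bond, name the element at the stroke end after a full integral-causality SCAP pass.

#0 →J1
#1 →J1
#2 →R1
#3 →J1
#4 →J1

β4 stroke→J1  (source Se1 imposes e)
β0 stroke→J1  (C1: C, integral causality)
β1 stroke→J1  (C2 integral (e out))
β3 stroke→J1  (prefer integral on C3)
β2 stroke→R1  (closing 1-jn rule on J1)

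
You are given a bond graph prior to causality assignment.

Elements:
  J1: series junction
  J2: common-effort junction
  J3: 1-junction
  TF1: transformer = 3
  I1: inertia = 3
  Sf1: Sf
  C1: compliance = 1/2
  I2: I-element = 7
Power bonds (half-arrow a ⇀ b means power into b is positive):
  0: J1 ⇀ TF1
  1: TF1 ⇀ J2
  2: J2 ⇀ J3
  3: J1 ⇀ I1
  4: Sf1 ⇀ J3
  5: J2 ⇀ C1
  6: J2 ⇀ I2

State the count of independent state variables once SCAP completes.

3  (C1, I1, I2 all integral)

b4 →Sf1  (Sf1: flow source, stroke at near end)
b2 →J3  (J3 flow already set via bond 4)
b3 →I1  (I1 integral (f out))
b0 →J1  (common-f at J1 fixed by 3)
b1 →TF1  (TF1: transformer flips bond 0)
b5 →J2  (prefer integral on C1)
b6 →I2  (J2 effort already set via bond 5)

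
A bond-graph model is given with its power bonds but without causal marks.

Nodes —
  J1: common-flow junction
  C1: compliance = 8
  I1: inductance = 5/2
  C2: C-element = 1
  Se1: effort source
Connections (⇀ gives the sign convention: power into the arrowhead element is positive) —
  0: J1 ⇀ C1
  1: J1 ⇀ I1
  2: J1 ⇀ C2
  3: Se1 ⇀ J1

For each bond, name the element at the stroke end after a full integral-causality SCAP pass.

bond 3 stroke→J1  (Se1 (Se) sets effort on bond)
bond 0 stroke→J1  (C1: C, integral causality)
bond 1 stroke→I1  (I1 integral (f out))
bond 2 stroke→J1  (common-f at J1 fixed by 1)

β0 |J1
β1 |I1
β2 |J1
β3 |J1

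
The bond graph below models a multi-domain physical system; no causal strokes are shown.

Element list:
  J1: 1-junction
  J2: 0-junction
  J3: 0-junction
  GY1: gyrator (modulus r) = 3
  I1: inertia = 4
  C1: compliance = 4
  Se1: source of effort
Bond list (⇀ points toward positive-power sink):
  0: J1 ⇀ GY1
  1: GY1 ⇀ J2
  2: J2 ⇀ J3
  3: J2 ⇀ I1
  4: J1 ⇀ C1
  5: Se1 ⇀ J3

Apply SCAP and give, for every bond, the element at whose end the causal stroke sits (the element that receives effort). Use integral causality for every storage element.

#5 →J3  (Se1 (Se) sets effort on bond)
#2 →J2  (0-jn J3 has e-setter on 5)
#1 →GY1  (J2: bond 2 brought effort, rest push out)
#3 →I1  (common-e at J2 fixed by 2)
#0 →GY1  (GY1 both-in/both-out from 1)
#4 →J1  (J1 flow already set via bond 0)

β0 →GY1
β1 →GY1
β2 →J2
β3 →I1
β4 →J1
β5 →J3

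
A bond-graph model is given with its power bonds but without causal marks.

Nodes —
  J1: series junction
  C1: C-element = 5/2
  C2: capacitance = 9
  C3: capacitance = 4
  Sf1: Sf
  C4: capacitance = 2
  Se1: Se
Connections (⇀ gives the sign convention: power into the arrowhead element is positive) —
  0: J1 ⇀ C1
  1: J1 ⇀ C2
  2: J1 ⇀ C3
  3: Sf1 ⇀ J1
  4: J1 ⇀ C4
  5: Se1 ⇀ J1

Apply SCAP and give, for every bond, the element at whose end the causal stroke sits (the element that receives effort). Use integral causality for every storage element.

β0 stroke at J1
β1 stroke at J1
β2 stroke at J1
β3 stroke at Sf1
β4 stroke at J1
β5 stroke at J1

#3 stroke→Sf1  (Sf1 fixes flow; stroke at Sf1)
#5 stroke→J1  (Se1 (Se) sets effort on bond)
#0 stroke→J1  (J1 flow already set via bond 3)
#1 stroke→J1  (1-jn J1 has f-setter on 3)
#2 stroke→J1  (J1: bond 3 brought flow, rest push out)
#4 stroke→J1  (common-f at J1 fixed by 3)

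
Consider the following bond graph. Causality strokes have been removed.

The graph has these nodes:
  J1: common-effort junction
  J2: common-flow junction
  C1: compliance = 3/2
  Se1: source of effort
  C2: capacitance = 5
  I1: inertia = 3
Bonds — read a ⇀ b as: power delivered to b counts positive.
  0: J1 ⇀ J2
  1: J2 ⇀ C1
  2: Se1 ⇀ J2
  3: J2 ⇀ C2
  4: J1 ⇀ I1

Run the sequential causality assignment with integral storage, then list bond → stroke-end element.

b2 stroke at J2  (Se1: effort source, stroke at far end)
b1 stroke at J2  (C1 integral (e out))
b3 stroke at J2  (C2: C, integral causality)
b0 stroke at J1  (closing 1-jn rule on J2)
b4 stroke at I1  (common-e at J1 fixed by 0)

β0 stroke→J1
β1 stroke→J2
β2 stroke→J2
β3 stroke→J2
β4 stroke→I1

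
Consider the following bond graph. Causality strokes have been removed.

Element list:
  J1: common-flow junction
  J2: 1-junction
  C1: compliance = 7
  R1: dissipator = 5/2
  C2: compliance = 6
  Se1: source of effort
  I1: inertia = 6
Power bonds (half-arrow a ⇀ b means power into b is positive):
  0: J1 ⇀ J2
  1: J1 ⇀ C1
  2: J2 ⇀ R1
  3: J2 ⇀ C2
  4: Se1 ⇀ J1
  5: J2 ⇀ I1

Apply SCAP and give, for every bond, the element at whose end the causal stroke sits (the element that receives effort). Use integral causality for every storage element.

b4 →J1  (Se1 fixes effort; stroke away)
b1 →J1  (C1 integral (e out))
b0 →J2  (J1 needs exactly one f-in)
b3 →J2  (C2 integral (e out))
b5 →I1  (I1 outputs flow p/I1)
b2 →J2  (1-jn J2 has f-setter on 5)

#0 stroke at J2
#1 stroke at J1
#2 stroke at J2
#3 stroke at J2
#4 stroke at J1
#5 stroke at I1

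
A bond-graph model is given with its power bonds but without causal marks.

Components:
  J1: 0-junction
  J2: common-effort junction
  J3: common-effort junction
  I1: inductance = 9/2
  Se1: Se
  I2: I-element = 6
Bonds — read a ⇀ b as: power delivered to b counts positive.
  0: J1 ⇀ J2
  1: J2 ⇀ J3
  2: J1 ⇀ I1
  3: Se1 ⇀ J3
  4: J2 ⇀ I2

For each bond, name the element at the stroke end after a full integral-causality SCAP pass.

β0 stroke→J1
β1 stroke→J2
β2 stroke→I1
β3 stroke→J3
β4 stroke→I2

bond 3 stroke→J3  (source Se1 imposes e)
bond 1 stroke→J2  (J3: bond 3 brought effort, rest push out)
bond 0 stroke→J1  (0-jn J2 has e-setter on 1)
bond 4 stroke→I2  (J2 effort already set via bond 1)
bond 2 stroke→I1  (0-jn J1 has e-setter on 0)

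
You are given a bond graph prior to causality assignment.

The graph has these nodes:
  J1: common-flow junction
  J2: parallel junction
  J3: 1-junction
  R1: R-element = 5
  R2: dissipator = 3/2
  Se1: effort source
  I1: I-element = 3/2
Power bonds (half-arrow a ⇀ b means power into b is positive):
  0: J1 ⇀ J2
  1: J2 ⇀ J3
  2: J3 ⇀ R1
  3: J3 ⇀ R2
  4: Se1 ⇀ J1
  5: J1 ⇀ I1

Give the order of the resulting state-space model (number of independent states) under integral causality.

1  (I1 all integral)

b4 stroke→J1  (Se1 fixes effort; stroke away)
b5 stroke→I1  (I1 integral (f out))
b0 stroke→J1  (J1 flow already set via bond 5)
b1 stroke→J2  (J2: last free bond brings effort in)
b2 stroke→J3  (common-f at J3 fixed by 1)
b3 stroke→J3  (J3: bond 1 brought flow, rest push out)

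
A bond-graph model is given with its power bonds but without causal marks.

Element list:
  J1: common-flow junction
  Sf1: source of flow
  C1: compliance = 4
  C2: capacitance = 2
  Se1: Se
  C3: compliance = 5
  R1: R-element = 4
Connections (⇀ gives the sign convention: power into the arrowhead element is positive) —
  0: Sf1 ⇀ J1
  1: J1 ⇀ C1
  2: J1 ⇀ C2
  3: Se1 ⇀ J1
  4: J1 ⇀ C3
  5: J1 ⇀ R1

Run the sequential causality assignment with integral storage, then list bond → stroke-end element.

b0 →Sf1  (source Sf1 imposes f)
b3 →J1  (Se1 (Se) sets effort on bond)
b1 →J1  (1-jn J1 has f-setter on 0)
b2 →J1  (common-f at J1 fixed by 0)
b4 →J1  (common-f at J1 fixed by 0)
b5 →J1  (common-f at J1 fixed by 0)

b0 stroke at Sf1
b1 stroke at J1
b2 stroke at J1
b3 stroke at J1
b4 stroke at J1
b5 stroke at J1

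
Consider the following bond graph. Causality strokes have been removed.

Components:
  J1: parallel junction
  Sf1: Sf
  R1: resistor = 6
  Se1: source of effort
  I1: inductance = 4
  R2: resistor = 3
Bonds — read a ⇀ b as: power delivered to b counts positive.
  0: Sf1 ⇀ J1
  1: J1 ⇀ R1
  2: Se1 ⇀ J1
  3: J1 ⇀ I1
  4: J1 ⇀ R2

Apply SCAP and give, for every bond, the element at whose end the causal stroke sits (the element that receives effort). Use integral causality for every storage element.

b0 stroke at Sf1  (Sf1: flow source, stroke at near end)
b2 stroke at J1  (Se1 (Se) sets effort on bond)
b1 stroke at R1  (J1: bond 2 brought effort, rest push out)
b3 stroke at I1  (J1 effort already set via bond 2)
b4 stroke at R2  (J1 effort already set via bond 2)

b0 |Sf1
b1 |R1
b2 |J1
b3 |I1
b4 |R2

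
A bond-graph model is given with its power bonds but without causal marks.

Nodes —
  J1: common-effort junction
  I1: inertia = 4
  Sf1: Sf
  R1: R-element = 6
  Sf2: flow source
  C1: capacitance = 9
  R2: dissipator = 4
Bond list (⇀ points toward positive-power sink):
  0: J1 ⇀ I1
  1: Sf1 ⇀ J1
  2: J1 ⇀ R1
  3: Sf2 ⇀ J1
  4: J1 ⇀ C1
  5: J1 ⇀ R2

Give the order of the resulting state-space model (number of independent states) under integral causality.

bond 1 |Sf1  (source Sf1 imposes f)
bond 3 |Sf2  (Sf2: flow source, stroke at near end)
bond 0 |I1  (I1: I, integral causality)
bond 4 |J1  (C1: C, integral causality)
bond 2 |R1  (0-jn J1 has e-setter on 4)
bond 5 |R2  (0-jn J1 has e-setter on 4)

2  (C1, I1 all integral)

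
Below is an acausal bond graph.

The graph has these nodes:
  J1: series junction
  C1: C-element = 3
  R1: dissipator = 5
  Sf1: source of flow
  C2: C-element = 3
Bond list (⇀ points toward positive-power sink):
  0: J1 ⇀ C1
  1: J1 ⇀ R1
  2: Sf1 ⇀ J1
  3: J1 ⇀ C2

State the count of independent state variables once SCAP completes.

2  (C1, C2 all integral)

bond 2 |Sf1  (Sf1 fixes flow; stroke at Sf1)
bond 0 |J1  (J1: bond 2 brought flow, rest push out)
bond 1 |J1  (1-jn J1 has f-setter on 2)
bond 3 |J1  (J1 flow already set via bond 2)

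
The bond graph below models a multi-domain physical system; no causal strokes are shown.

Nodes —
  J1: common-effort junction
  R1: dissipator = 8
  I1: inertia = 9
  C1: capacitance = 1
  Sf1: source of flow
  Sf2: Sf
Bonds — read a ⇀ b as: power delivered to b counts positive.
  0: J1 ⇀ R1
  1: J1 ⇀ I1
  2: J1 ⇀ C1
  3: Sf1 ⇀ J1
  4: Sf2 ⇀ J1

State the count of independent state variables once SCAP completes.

2  (C1, I1 all integral)

β3 stroke→Sf1  (Sf1 fixes flow; stroke at Sf1)
β4 stroke→Sf2  (source Sf2 imposes f)
β1 stroke→I1  (I1: I, integral causality)
β2 stroke→J1  (C1 outputs effort q/C1)
β0 stroke→R1  (J1: bond 2 brought effort, rest push out)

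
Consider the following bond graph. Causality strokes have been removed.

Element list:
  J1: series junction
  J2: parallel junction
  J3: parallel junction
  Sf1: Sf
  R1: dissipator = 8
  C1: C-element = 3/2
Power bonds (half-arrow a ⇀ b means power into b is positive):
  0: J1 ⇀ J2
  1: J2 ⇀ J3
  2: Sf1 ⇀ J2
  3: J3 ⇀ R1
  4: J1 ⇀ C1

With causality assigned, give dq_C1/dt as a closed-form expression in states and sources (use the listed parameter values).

dq_C1/dt = -F_Sf1 - q_C1/12

b2 stroke→Sf1  (Sf1 fixes flow; stroke at Sf1)
b4 stroke→J1  (C1: C, integral causality)
b0 stroke→J2  (J1: last free bond brings flow in)
b1 stroke→J3  (0-jn J2 has e-setter on 0)
b3 stroke→R1  (common-e at J3 fixed by 1)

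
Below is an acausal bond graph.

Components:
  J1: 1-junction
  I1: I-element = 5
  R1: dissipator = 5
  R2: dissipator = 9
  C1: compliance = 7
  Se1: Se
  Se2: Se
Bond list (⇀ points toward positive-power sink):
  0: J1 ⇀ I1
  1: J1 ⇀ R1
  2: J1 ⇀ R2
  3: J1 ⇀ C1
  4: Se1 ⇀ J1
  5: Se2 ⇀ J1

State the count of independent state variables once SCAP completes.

2  (C1, I1 all integral)

β4 stroke→J1  (Se1 fixes effort; stroke away)
β5 stroke→J1  (Se2: effort source, stroke at far end)
β0 stroke→I1  (I1 integral (f out))
β1 stroke→J1  (J1 flow already set via bond 0)
β2 stroke→J1  (1-jn J1 has f-setter on 0)
β3 stroke→J1  (common-f at J1 fixed by 0)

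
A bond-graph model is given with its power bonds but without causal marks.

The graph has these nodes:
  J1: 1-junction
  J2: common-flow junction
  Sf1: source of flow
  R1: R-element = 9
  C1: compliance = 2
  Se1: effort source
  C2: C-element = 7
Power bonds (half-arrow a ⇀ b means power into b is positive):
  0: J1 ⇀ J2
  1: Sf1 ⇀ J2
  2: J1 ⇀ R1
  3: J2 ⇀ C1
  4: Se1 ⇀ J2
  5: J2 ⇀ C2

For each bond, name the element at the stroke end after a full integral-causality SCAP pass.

#1 stroke at Sf1  (Sf1: flow source, stroke at near end)
#4 stroke at J2  (source Se1 imposes e)
#0 stroke at J2  (1-jn J2 has f-setter on 1)
#3 stroke at J2  (J2: bond 1 brought flow, rest push out)
#5 stroke at J2  (J2 flow already set via bond 1)
#2 stroke at J1  (common-f at J1 fixed by 0)

b0 stroke→J2
b1 stroke→Sf1
b2 stroke→J1
b3 stroke→J2
b4 stroke→J2
b5 stroke→J2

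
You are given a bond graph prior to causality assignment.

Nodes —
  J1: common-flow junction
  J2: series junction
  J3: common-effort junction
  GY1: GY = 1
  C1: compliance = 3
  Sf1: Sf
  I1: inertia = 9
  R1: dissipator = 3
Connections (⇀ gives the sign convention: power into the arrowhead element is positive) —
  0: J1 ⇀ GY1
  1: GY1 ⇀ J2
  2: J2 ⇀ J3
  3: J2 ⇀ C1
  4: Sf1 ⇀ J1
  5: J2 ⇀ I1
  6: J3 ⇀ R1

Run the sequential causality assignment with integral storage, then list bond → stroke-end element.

bond 4 |Sf1  (source Sf1 imposes f)
bond 0 |J1  (J1 flow already set via bond 4)
bond 1 |J2  (GY GY1: same side as bond 0)
bond 3 |J2  (prefer integral on C1)
bond 5 |I1  (prefer integral on I1)
bond 2 |J2  (J2: bond 5 brought flow, rest push out)
bond 6 |J3  (J3 needs exactly one e-in)

β0 |J1
β1 |J2
β2 |J2
β3 |J2
β4 |Sf1
β5 |I1
β6 |J3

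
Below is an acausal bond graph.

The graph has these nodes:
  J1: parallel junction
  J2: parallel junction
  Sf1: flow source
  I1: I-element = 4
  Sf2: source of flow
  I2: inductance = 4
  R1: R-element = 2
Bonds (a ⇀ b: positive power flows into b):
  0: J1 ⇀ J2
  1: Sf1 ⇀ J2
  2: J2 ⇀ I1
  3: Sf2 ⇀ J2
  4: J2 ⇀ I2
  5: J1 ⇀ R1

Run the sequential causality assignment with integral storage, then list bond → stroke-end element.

b0 stroke at J2
b1 stroke at Sf1
b2 stroke at I1
b3 stroke at Sf2
b4 stroke at I2
b5 stroke at J1

bond 1 |Sf1  (source Sf1 imposes f)
bond 3 |Sf2  (Sf2: flow source, stroke at near end)
bond 2 |I1  (prefer integral on I1)
bond 4 |I2  (prefer integral on I2)
bond 0 |J2  (J2: last free bond brings effort in)
bond 5 |J1  (closing 0-jn rule on J1)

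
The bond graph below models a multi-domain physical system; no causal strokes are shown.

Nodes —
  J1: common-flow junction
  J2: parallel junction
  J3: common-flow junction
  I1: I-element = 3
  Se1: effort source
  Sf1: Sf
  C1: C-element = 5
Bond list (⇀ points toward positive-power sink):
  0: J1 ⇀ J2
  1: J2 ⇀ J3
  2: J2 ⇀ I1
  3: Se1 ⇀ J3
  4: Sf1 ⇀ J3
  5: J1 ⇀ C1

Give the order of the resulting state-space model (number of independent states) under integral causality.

β3 |J3  (Se1 (Se) sets effort on bond)
β4 |Sf1  (Sf1 fixes flow; stroke at Sf1)
β1 |J3  (J3 flow already set via bond 4)
β2 |I1  (I1 integral (f out))
β0 |J2  (only one effort-in slot at J2)
β5 |J1  (J1: bond 0 brought flow, rest push out)

2  (C1, I1 all integral)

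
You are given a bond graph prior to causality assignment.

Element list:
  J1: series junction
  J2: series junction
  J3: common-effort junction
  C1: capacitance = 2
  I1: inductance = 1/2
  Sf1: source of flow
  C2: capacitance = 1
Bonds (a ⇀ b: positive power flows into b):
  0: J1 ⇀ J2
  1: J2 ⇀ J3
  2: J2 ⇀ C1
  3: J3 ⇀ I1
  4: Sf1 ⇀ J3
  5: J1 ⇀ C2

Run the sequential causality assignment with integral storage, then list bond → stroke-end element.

β0 |J2
β1 |J3
β2 |J2
β3 |I1
β4 |Sf1
β5 |J1

#4 →Sf1  (Sf1 fixes flow; stroke at Sf1)
#2 →J2  (C1 outputs effort q/C1)
#3 →I1  (prefer integral on I1)
#1 →J3  (closing 0-jn rule on J3)
#0 →J2  (1-jn J2 has f-setter on 1)
#5 →J1  (J1: bond 0 brought flow, rest push out)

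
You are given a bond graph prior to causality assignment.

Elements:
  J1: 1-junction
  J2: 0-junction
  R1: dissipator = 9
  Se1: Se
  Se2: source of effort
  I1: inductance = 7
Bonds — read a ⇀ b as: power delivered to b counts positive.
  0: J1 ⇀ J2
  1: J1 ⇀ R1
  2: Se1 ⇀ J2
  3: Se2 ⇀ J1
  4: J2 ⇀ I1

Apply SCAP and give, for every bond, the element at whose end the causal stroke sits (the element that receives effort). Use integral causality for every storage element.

b2 stroke at J2  (Se1: effort source, stroke at far end)
b3 stroke at J1  (Se2 (Se) sets effort on bond)
b0 stroke at J1  (J2: bond 2 brought effort, rest push out)
b4 stroke at I1  (common-e at J2 fixed by 2)
b1 stroke at R1  (only one flow-in slot at J1)

bond 0 stroke→J1
bond 1 stroke→R1
bond 2 stroke→J2
bond 3 stroke→J1
bond 4 stroke→I1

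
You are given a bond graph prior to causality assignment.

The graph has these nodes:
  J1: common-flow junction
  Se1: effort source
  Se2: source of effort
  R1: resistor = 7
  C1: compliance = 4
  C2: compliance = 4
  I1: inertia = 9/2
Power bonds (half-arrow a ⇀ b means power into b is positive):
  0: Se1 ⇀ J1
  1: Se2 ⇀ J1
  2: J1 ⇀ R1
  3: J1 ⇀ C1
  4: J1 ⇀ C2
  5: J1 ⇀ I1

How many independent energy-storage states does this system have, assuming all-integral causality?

3  (C1, C2, I1 all integral)

bond 0 stroke→J1  (Se1 fixes effort; stroke away)
bond 1 stroke→J1  (Se2 fixes effort; stroke away)
bond 3 stroke→J1  (C1: C, integral causality)
bond 4 stroke→J1  (prefer integral on C2)
bond 5 stroke→I1  (I1 outputs flow p/I1)
bond 2 stroke→J1  (1-jn J1 has f-setter on 5)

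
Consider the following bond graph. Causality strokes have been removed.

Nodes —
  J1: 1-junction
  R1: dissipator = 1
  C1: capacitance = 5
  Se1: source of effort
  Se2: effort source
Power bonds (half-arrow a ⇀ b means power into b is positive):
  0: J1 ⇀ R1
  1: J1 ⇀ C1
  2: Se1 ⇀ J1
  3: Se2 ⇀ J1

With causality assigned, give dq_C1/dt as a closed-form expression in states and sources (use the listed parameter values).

b2 →J1  (Se1: effort source, stroke at far end)
b3 →J1  (Se2: effort source, stroke at far end)
b1 →J1  (C1 integral (e out))
b0 →R1  (closing 1-jn rule on J1)

dq_C1/dt = E_Se1 + E_Se2 - q_C1/5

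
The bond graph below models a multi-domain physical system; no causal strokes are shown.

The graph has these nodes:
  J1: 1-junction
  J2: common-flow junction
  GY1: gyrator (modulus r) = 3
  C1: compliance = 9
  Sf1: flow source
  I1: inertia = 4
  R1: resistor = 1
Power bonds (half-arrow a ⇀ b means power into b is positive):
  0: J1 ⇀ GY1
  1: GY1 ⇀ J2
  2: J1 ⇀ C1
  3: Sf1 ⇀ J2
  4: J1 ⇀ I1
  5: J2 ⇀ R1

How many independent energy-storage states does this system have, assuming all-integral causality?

bond 3 stroke→Sf1  (Sf1 fixes flow; stroke at Sf1)
bond 1 stroke→J2  (common-f at J2 fixed by 3)
bond 5 stroke→J2  (1-jn J2 has f-setter on 3)
bond 0 stroke→J1  (GY1: gyrator matches bond 1)
bond 2 stroke→J1  (C1 outputs effort q/C1)
bond 4 stroke→I1  (J1 needs exactly one f-in)

2  (C1, I1 all integral)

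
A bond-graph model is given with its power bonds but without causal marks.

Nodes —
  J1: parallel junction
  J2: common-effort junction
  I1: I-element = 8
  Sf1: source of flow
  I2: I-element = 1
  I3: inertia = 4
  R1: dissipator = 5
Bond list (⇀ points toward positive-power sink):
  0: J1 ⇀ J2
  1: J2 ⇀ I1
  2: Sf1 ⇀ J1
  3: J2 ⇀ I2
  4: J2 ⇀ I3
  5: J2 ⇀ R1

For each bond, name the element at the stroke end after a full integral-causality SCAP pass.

bond 0 |J1
bond 1 |I1
bond 2 |Sf1
bond 3 |I2
bond 4 |I3
bond 5 |J2

β2 |Sf1  (Sf1 (Sf) sets flow on bond)
β0 |J1  (J1: last free bond brings effort in)
β1 |I1  (I1 integral (f out))
β3 |I2  (I2 integral (f out))
β4 |I3  (I3 outputs flow p/I3)
β5 |J2  (only one effort-in slot at J2)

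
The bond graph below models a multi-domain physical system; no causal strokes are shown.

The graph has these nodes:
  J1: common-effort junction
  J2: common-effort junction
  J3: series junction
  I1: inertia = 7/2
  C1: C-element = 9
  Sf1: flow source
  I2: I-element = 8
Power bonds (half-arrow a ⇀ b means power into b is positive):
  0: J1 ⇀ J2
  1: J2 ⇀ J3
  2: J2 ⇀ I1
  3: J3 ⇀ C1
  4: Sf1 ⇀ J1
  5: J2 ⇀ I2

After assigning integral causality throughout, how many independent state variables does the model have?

bond 4 →Sf1  (Sf1 fixes flow; stroke at Sf1)
bond 0 →J1  (J1 needs exactly one e-in)
bond 2 →I1  (I1 outputs flow p/I1)
bond 3 →J3  (C1: C, integral causality)
bond 1 →J2  (J3 needs exactly one f-in)
bond 5 →I2  (J2 effort already set via bond 1)

3  (C1, I1, I2 all integral)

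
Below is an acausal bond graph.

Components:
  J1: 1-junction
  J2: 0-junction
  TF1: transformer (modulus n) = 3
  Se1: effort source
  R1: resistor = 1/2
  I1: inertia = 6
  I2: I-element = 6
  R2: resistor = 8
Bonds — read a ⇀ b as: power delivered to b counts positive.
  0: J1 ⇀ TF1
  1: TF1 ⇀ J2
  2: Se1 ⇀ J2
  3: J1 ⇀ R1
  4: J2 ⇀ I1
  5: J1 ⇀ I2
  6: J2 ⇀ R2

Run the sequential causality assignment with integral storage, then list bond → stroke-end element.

β0 stroke at J1
β1 stroke at TF1
β2 stroke at J2
β3 stroke at J1
β4 stroke at I1
β5 stroke at I2
β6 stroke at R2

β2 stroke at J2  (Se1 fixes effort; stroke away)
β1 stroke at TF1  (common-e at J2 fixed by 2)
β4 stroke at I1  (0-jn J2 has e-setter on 2)
β6 stroke at R2  (J2: bond 2 brought effort, rest push out)
β0 stroke at J1  (TF1 one-in-one-out from 1)
β5 stroke at I2  (prefer integral on I2)
β3 stroke at J1  (J1: bond 5 brought flow, rest push out)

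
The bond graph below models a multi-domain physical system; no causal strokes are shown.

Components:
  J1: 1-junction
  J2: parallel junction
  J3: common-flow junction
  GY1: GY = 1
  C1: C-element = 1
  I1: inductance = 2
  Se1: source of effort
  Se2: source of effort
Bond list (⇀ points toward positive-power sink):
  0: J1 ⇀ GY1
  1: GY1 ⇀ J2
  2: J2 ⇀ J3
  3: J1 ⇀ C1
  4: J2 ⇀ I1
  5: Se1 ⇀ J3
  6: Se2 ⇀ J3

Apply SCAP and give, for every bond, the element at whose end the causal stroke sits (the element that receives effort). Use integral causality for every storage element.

b5 |J3  (Se1: effort source, stroke at far end)
b6 |J3  (Se2 fixes effort; stroke away)
b2 |J2  (only one flow-in slot at J3)
b1 |GY1  (0-jn J2 has e-setter on 2)
b4 |I1  (0-jn J2 has e-setter on 2)
b0 |GY1  (GY GY1: same side as bond 1)
b3 |J1  (J1: bond 0 brought flow, rest push out)

β0 stroke→GY1
β1 stroke→GY1
β2 stroke→J2
β3 stroke→J1
β4 stroke→I1
β5 stroke→J3
β6 stroke→J3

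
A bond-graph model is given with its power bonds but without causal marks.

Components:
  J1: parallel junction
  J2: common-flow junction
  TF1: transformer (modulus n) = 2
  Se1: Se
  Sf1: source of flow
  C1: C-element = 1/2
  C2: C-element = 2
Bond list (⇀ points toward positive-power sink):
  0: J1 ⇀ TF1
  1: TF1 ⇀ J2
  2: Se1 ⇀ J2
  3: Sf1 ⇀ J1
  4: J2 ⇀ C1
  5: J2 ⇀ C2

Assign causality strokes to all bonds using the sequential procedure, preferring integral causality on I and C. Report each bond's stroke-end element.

b2 |J2  (Se1 (Se) sets effort on bond)
b3 |Sf1  (Sf1: flow source, stroke at near end)
b0 |J1  (closing 0-jn rule on J1)
b1 |TF1  (TF TF1: opposite of bond 0)
b4 |J2  (J2 flow already set via bond 1)
b5 |J2  (J2: bond 1 brought flow, rest push out)

β0 →J1
β1 →TF1
β2 →J2
β3 →Sf1
β4 →J2
β5 →J2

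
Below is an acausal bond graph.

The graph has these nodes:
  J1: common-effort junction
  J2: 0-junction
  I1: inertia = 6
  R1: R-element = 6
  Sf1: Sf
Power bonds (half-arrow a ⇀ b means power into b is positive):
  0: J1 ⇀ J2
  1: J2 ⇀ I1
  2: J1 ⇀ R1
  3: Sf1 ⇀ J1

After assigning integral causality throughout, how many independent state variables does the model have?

1  (I1 all integral)

β3 stroke at Sf1  (Sf1 (Sf) sets flow on bond)
β1 stroke at I1  (I1 integral (f out))
β0 stroke at J2  (J2: last free bond brings effort in)
β2 stroke at J1  (J1: last free bond brings effort in)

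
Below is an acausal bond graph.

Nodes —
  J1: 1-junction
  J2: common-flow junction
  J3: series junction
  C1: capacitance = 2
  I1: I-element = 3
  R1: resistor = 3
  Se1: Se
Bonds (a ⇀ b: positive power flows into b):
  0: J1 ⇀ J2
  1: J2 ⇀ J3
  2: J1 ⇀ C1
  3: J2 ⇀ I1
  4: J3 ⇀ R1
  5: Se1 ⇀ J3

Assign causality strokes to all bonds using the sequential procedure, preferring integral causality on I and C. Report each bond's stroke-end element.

bond 0 stroke→J2
bond 1 stroke→J2
bond 2 stroke→J1
bond 3 stroke→I1
bond 4 stroke→J3
bond 5 stroke→J3

bond 5 stroke→J3  (source Se1 imposes e)
bond 2 stroke→J1  (C1 integral (e out))
bond 0 stroke→J2  (J1 needs exactly one f-in)
bond 3 stroke→I1  (I1: I, integral causality)
bond 1 stroke→J2  (J2: bond 3 brought flow, rest push out)
bond 4 stroke→J3  (J3 flow already set via bond 1)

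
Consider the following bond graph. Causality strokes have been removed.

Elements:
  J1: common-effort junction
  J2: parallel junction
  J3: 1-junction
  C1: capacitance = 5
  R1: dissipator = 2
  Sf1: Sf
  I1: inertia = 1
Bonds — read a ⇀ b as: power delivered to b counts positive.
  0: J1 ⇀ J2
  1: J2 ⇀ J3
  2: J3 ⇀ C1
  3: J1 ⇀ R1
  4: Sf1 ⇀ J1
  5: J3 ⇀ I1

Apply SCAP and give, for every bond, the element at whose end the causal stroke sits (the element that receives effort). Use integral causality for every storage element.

bond 0 stroke at J2
bond 1 stroke at J3
bond 2 stroke at J3
bond 3 stroke at J1
bond 4 stroke at Sf1
bond 5 stroke at I1

#4 |Sf1  (Sf1: flow source, stroke at near end)
#2 |J3  (prefer integral on C1)
#5 |I1  (I1: I, integral causality)
#1 |J3  (J3 flow already set via bond 5)
#0 |J2  (J2: last free bond brings effort in)
#3 |J1  (closing 0-jn rule on J1)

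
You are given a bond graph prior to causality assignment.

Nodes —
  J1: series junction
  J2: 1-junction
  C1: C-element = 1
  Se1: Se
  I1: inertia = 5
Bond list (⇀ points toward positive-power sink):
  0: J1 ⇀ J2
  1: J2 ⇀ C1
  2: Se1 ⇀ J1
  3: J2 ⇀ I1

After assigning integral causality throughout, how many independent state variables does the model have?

2  (C1, I1 all integral)

bond 2 stroke→J1  (Se1: effort source, stroke at far end)
bond 0 stroke→J2  (only one flow-in slot at J1)
bond 1 stroke→J2  (C1 outputs effort q/C1)
bond 3 stroke→I1  (only one flow-in slot at J2)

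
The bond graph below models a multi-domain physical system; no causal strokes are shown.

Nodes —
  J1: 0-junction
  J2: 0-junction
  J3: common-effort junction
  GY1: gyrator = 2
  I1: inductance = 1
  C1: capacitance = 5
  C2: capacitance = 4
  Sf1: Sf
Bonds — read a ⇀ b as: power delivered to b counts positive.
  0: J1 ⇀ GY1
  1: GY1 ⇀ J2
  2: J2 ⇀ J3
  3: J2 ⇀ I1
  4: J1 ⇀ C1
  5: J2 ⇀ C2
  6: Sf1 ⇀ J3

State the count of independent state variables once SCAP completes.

3  (C1, C2, I1 all integral)

bond 6 →Sf1  (source Sf1 imposes f)
bond 2 →J3  (closing 0-jn rule on J3)
bond 3 →I1  (I1: I, integral causality)
bond 4 →J1  (C1 outputs effort q/C1)
bond 0 →GY1  (J1: bond 4 brought effort, rest push out)
bond 1 →GY1  (GY GY1: same side as bond 0)
bond 5 →J2  (closing 0-jn rule on J2)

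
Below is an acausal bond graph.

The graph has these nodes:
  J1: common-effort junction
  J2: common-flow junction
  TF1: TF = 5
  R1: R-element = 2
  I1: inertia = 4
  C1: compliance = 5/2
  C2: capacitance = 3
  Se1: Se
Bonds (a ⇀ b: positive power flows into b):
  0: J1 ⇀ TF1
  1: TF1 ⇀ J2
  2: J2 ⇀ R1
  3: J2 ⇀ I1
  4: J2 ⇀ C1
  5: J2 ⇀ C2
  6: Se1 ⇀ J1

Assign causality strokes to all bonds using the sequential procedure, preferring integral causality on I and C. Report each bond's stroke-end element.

#0 →TF1
#1 →J2
#2 →J2
#3 →I1
#4 →J2
#5 →J2
#6 →J1

β6 |J1  (Se1 fixes effort; stroke away)
β0 |TF1  (J1 effort already set via bond 6)
β1 |J2  (TF1: transformer flips bond 0)
β3 |I1  (I1 integral (f out))
β2 |J2  (common-f at J2 fixed by 3)
β4 |J2  (common-f at J2 fixed by 3)
β5 |J2  (J2: bond 3 brought flow, rest push out)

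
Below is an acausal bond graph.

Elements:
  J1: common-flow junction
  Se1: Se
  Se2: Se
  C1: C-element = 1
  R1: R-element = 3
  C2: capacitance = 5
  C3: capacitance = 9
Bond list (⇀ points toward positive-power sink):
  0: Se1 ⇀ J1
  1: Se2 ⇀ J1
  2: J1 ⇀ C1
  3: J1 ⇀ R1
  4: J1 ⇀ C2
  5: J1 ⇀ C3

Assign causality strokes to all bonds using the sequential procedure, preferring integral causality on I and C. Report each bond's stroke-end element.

b0 →J1  (Se1 (Se) sets effort on bond)
b1 →J1  (source Se2 imposes e)
b2 →J1  (prefer integral on C1)
b4 →J1  (prefer integral on C2)
b5 →J1  (C3: C, integral causality)
b3 →R1  (J1: last free bond brings flow in)

β0 →J1
β1 →J1
β2 →J1
β3 →R1
β4 →J1
β5 →J1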